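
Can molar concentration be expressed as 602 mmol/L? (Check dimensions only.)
Yes

molar concentration has SI base units: mol / m^3
mmol/L reduces to the same SI base units, so it is a valid unit for molar concentration.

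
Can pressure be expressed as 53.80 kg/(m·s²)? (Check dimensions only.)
Yes

pressure has SI base units: kg / (m * s^2)
kg/(m·s²) reduces to the same SI base units, so it is a valid unit for pressure.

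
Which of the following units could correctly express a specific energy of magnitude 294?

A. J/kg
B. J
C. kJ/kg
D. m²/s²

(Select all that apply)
A, C, D

specific energy has SI base units: m^2 / s^2

Checking each option against m^2 / s^2:
  A. J/kg: ✓ matches
  B. J: ✗ does not match
  C. kJ/kg: ✓ matches
  D. m²/s²: ✓ matches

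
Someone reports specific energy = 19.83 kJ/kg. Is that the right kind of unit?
Yes

specific energy has SI base units: m^2 / s^2
kJ/kg reduces to the same SI base units, so it is a valid unit for specific energy.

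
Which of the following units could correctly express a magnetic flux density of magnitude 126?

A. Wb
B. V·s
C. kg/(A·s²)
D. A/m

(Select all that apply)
C

magnetic flux density has SI base units: kg / (A * s^2)

Checking each option against kg / (A * s^2):
  A. Wb: ✗ does not match
  B. V·s: ✗ does not match
  C. kg/(A·s²): ✓ matches
  D. A/m: ✗ does not match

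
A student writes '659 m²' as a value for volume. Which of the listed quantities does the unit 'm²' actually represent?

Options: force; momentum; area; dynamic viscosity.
area

volume should have units dimensionally equivalent to m^3 (e.g. m³).
The given unit 'm²' reduces to m^2. Of the listed options, that is the dimensionality of area.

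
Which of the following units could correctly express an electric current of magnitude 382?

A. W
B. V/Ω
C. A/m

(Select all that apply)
B

electric current has SI base units: A

Checking each option against A:
  A. W: ✗ does not match
  B. V/Ω: ✓ matches
  C. A/m: ✗ does not match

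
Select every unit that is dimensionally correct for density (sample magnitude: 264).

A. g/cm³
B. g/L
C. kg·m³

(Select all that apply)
A, B

density has SI base units: kg / m^3

Checking each option against kg / m^3:
  A. g/cm³: ✓ matches
  B. g/L: ✓ matches
  C. kg·m³: ✗ does not match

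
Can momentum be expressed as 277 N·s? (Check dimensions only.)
Yes

momentum has SI base units: kg * m / s
N·s reduces to the same SI base units, so it is a valid unit for momentum.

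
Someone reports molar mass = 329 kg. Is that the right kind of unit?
No

molar mass has SI base units: kg / mol
kg does NOT reduce to kg / mol; a valid unit for molar mass would be e.g. kg/mol.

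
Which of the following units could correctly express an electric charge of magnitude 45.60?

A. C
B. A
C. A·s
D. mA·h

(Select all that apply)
A, C, D

electric charge has SI base units: A * s

Checking each option against A * s:
  A. C: ✓ matches
  B. A: ✗ does not match
  C. A·s: ✓ matches
  D. mA·h: ✓ matches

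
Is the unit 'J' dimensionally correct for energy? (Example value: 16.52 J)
Yes

energy has SI base units: kg * m^2 / s^2
J reduces to the same SI base units, so it is a valid unit for energy.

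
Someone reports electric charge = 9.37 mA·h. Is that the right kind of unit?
Yes

electric charge has SI base units: A * s
mA·h reduces to the same SI base units, so it is a valid unit for electric charge.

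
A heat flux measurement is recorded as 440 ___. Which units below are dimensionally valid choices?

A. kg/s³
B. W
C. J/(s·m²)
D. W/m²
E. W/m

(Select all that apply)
A, C, D

heat flux has SI base units: kg / s^3

Checking each option against kg / s^3:
  A. kg/s³: ✓ matches
  B. W: ✗ does not match
  C. J/(s·m²): ✓ matches
  D. W/m²: ✓ matches
  E. W/m: ✗ does not match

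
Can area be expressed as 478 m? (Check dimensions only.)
No

area has SI base units: m^2
m does NOT reduce to m^2; a valid unit for area would be e.g. m².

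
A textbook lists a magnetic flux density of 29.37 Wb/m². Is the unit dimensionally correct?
Yes

magnetic flux density has SI base units: kg / (A * s^2)
Wb/m² reduces to the same SI base units, so it is a valid unit for magnetic flux density.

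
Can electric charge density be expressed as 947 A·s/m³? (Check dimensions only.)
Yes

electric charge density has SI base units: A * s / m^3
A·s/m³ reduces to the same SI base units, so it is a valid unit for electric charge density.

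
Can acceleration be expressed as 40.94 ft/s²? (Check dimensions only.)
Yes

acceleration has SI base units: m / s^2
ft/s² reduces to the same SI base units, so it is a valid unit for acceleration.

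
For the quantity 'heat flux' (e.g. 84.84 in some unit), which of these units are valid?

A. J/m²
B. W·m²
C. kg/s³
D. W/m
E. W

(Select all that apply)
C

heat flux has SI base units: kg / s^3

Checking each option against kg / s^3:
  A. J/m²: ✗ does not match
  B. W·m²: ✗ does not match
  C. kg/s³: ✓ matches
  D. W/m: ✗ does not match
  E. W: ✗ does not match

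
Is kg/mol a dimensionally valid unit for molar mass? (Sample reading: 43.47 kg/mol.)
Yes

molar mass has SI base units: kg / mol
kg/mol reduces to the same SI base units, so it is a valid unit for molar mass.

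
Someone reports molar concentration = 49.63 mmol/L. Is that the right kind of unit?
Yes

molar concentration has SI base units: mol / m^3
mmol/L reduces to the same SI base units, so it is a valid unit for molar concentration.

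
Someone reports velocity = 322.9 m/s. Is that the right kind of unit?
Yes

velocity has SI base units: m / s
m/s reduces to the same SI base units, so it is a valid unit for velocity.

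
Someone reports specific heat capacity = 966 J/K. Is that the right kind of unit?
No

specific heat capacity has SI base units: m^2 / (s^2 * K)
J/K does NOT reduce to m^2 / (s^2 * K); a valid unit for specific heat capacity would be e.g. J/(kg·K).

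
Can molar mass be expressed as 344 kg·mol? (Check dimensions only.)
No

molar mass has SI base units: kg / mol
kg·mol does NOT reduce to kg / mol; a valid unit for molar mass would be e.g. kg/mol.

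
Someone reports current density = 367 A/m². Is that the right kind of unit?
Yes

current density has SI base units: A / m^2
A/m² reduces to the same SI base units, so it is a valid unit for current density.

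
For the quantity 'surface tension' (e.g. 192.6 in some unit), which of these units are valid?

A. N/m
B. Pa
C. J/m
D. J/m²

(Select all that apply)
A, D

surface tension has SI base units: kg / s^2

Checking each option against kg / s^2:
  A. N/m: ✓ matches
  B. Pa: ✗ does not match
  C. J/m: ✗ does not match
  D. J/m²: ✓ matches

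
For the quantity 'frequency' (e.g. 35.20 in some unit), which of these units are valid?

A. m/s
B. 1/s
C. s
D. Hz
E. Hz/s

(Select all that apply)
B, D

frequency has SI base units: 1 / s

Checking each option against 1 / s:
  A. m/s: ✗ does not match
  B. 1/s: ✓ matches
  C. s: ✗ does not match
  D. Hz: ✓ matches
  E. Hz/s: ✗ does not match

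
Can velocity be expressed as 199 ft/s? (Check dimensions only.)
Yes

velocity has SI base units: m / s
ft/s reduces to the same SI base units, so it is a valid unit for velocity.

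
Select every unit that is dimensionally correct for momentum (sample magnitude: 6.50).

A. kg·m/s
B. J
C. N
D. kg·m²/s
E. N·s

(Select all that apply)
A, E

momentum has SI base units: kg * m / s

Checking each option against kg * m / s:
  A. kg·m/s: ✓ matches
  B. J: ✗ does not match
  C. N: ✗ does not match
  D. kg·m²/s: ✗ does not match
  E. N·s: ✓ matches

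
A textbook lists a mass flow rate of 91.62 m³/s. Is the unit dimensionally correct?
No

mass flow rate has SI base units: kg / s
m³/s does NOT reduce to kg / s; a valid unit for mass flow rate would be e.g. kg/s.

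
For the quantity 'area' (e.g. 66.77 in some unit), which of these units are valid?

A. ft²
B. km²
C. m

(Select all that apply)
A, B

area has SI base units: m^2

Checking each option against m^2:
  A. ft²: ✓ matches
  B. km²: ✓ matches
  C. m: ✗ does not match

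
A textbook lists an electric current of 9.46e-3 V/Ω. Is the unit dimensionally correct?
Yes

electric current has SI base units: A
V/Ω reduces to the same SI base units, so it is a valid unit for electric current.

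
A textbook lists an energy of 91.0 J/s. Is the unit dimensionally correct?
No

energy has SI base units: kg * m^2 / s^2
J/s does NOT reduce to kg * m^2 / s^2; a valid unit for energy would be e.g. J.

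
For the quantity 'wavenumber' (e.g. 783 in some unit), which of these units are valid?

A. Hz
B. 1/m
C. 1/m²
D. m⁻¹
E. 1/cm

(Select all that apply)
B, D, E

wavenumber has SI base units: 1 / m

Checking each option against 1 / m:
  A. Hz: ✗ does not match
  B. 1/m: ✓ matches
  C. 1/m²: ✗ does not match
  D. m⁻¹: ✓ matches
  E. 1/cm: ✓ matches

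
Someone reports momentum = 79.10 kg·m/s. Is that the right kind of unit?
Yes

momentum has SI base units: kg * m / s
kg·m/s reduces to the same SI base units, so it is a valid unit for momentum.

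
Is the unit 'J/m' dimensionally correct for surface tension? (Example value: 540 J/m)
No

surface tension has SI base units: kg / s^2
J/m does NOT reduce to kg / s^2; a valid unit for surface tension would be e.g. N/m.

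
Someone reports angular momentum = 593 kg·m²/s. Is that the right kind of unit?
Yes

angular momentum has SI base units: kg * m^2 / s
kg·m²/s reduces to the same SI base units, so it is a valid unit for angular momentum.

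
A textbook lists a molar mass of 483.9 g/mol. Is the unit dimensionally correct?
Yes

molar mass has SI base units: kg / mol
g/mol reduces to the same SI base units, so it is a valid unit for molar mass.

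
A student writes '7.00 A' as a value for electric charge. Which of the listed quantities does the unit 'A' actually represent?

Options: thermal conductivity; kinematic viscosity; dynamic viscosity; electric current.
electric current

electric charge should have units dimensionally equivalent to A * s (e.g. C).
The given unit 'A' reduces to A. Of the listed options, that is the dimensionality of electric current.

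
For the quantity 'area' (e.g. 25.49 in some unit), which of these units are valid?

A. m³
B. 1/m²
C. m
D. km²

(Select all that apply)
D

area has SI base units: m^2

Checking each option against m^2:
  A. m³: ✗ does not match
  B. 1/m²: ✗ does not match
  C. m: ✗ does not match
  D. km²: ✓ matches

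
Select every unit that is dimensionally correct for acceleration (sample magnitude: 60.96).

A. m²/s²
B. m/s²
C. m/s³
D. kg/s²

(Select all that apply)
B

acceleration has SI base units: m / s^2

Checking each option against m / s^2:
  A. m²/s²: ✗ does not match
  B. m/s²: ✓ matches
  C. m/s³: ✗ does not match
  D. kg/s²: ✗ does not match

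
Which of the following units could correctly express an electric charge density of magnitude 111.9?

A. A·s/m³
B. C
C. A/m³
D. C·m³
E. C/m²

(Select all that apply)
A

electric charge density has SI base units: A * s / m^3

Checking each option against A * s / m^3:
  A. A·s/m³: ✓ matches
  B. C: ✗ does not match
  C. A/m³: ✗ does not match
  D. C·m³: ✗ does not match
  E. C/m²: ✗ does not match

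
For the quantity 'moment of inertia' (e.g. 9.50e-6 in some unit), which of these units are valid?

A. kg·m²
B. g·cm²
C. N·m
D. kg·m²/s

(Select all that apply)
A, B

moment of inertia has SI base units: kg * m^2

Checking each option against kg * m^2:
  A. kg·m²: ✓ matches
  B. g·cm²: ✓ matches
  C. N·m: ✗ does not match
  D. kg·m²/s: ✗ does not match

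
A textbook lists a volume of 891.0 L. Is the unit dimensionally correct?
Yes

volume has SI base units: m^3
L reduces to the same SI base units, so it is a valid unit for volume.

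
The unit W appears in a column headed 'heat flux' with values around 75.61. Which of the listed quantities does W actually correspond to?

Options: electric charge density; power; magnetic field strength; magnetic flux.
power

heat flux should have units dimensionally equivalent to kg / s^3 (e.g. W/m²).
The given unit 'W' reduces to kg * m^2 / s^3. Of the listed options, that is the dimensionality of power.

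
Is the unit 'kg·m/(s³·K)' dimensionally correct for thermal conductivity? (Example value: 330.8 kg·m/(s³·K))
Yes

thermal conductivity has SI base units: kg * m / (s^3 * K)
kg·m/(s³·K) reduces to the same SI base units, so it is a valid unit for thermal conductivity.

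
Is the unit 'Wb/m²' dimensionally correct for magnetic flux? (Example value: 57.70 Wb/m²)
No

magnetic flux has SI base units: kg * m^2 / (A * s^2)
Wb/m² does NOT reduce to kg * m^2 / (A * s^2); a valid unit for magnetic flux would be e.g. Wb.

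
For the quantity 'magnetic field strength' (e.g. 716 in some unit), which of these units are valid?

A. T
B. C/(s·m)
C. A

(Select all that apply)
B

magnetic field strength has SI base units: A / m

Checking each option against A / m:
  A. T: ✗ does not match
  B. C/(s·m): ✓ matches
  C. A: ✗ does not match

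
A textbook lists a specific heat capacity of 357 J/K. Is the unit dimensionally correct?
No

specific heat capacity has SI base units: m^2 / (s^2 * K)
J/K does NOT reduce to m^2 / (s^2 * K); a valid unit for specific heat capacity would be e.g. J/(kg·K).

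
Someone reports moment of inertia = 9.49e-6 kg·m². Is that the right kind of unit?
Yes

moment of inertia has SI base units: kg * m^2
kg·m² reduces to the same SI base units, so it is a valid unit for moment of inertia.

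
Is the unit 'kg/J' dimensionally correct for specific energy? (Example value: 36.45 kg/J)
No

specific energy has SI base units: m^2 / s^2
kg/J does NOT reduce to m^2 / s^2; a valid unit for specific energy would be e.g. J/kg.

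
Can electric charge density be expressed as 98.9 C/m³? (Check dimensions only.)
Yes

electric charge density has SI base units: A * s / m^3
C/m³ reduces to the same SI base units, so it is a valid unit for electric charge density.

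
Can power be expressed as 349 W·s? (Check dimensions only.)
No

power has SI base units: kg * m^2 / s^3
W·s does NOT reduce to kg * m^2 / s^3; a valid unit for power would be e.g. W.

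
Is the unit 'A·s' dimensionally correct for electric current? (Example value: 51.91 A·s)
No

electric current has SI base units: A
A·s does NOT reduce to A; a valid unit for electric current would be e.g. A.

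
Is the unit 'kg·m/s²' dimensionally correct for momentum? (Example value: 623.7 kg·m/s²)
No

momentum has SI base units: kg * m / s
kg·m/s² does NOT reduce to kg * m / s; a valid unit for momentum would be e.g. kg·m/s.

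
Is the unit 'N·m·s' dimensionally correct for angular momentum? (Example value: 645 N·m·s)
Yes

angular momentum has SI base units: kg * m^2 / s
N·m·s reduces to the same SI base units, so it is a valid unit for angular momentum.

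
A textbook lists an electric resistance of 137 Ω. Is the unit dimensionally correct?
Yes

electric resistance has SI base units: kg * m^2 / (A^2 * s^3)
Ω reduces to the same SI base units, so it is a valid unit for electric resistance.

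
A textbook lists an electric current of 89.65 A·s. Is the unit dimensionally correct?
No

electric current has SI base units: A
A·s does NOT reduce to A; a valid unit for electric current would be e.g. A.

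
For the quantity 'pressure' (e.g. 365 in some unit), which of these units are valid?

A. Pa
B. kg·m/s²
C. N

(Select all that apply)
A

pressure has SI base units: kg / (m * s^2)

Checking each option against kg / (m * s^2):
  A. Pa: ✓ matches
  B. kg·m/s²: ✗ does not match
  C. N: ✗ does not match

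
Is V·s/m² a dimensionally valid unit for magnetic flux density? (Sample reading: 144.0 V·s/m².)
Yes

magnetic flux density has SI base units: kg / (A * s^2)
V·s/m² reduces to the same SI base units, so it is a valid unit for magnetic flux density.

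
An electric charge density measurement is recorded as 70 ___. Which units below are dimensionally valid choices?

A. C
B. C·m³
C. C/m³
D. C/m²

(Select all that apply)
C

electric charge density has SI base units: A * s / m^3

Checking each option against A * s / m^3:
  A. C: ✗ does not match
  B. C·m³: ✗ does not match
  C. C/m³: ✓ matches
  D. C/m²: ✗ does not match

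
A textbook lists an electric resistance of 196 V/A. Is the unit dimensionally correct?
Yes

electric resistance has SI base units: kg * m^2 / (A^2 * s^3)
V/A reduces to the same SI base units, so it is a valid unit for electric resistance.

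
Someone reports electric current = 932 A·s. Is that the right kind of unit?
No

electric current has SI base units: A
A·s does NOT reduce to A; a valid unit for electric current would be e.g. A.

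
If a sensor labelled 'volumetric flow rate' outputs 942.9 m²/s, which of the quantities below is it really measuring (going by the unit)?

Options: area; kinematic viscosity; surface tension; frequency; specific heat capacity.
kinematic viscosity

volumetric flow rate should have units dimensionally equivalent to m^3 / s (e.g. m³/s).
The given unit 'm²/s' reduces to m^2 / s. Of the listed options, that is the dimensionality of kinematic viscosity.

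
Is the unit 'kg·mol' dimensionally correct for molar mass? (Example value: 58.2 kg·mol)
No

molar mass has SI base units: kg / mol
kg·mol does NOT reduce to kg / mol; a valid unit for molar mass would be e.g. kg/mol.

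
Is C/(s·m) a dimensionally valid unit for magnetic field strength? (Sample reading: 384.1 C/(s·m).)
Yes

magnetic field strength has SI base units: A / m
C/(s·m) reduces to the same SI base units, so it is a valid unit for magnetic field strength.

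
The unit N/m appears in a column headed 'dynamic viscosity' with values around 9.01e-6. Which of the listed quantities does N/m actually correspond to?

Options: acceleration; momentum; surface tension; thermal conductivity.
surface tension

dynamic viscosity should have units dimensionally equivalent to kg / (m * s) (e.g. Pa·s).
The given unit 'N/m' reduces to kg / s^2. Of the listed options, that is the dimensionality of surface tension.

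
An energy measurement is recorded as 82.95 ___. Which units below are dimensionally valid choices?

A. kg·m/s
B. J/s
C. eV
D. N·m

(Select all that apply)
C, D

energy has SI base units: kg * m^2 / s^2

Checking each option against kg * m^2 / s^2:
  A. kg·m/s: ✗ does not match
  B. J/s: ✗ does not match
  C. eV: ✓ matches
  D. N·m: ✓ matches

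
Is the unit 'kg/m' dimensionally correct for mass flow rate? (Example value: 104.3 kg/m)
No

mass flow rate has SI base units: kg / s
kg/m does NOT reduce to kg / s; a valid unit for mass flow rate would be e.g. kg/s.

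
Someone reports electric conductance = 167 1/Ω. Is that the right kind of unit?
Yes

electric conductance has SI base units: A^2 * s^3 / (kg * m^2)
1/Ω reduces to the same SI base units, so it is a valid unit for electric conductance.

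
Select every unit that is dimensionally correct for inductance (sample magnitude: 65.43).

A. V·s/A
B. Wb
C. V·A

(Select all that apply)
A

inductance has SI base units: kg * m^2 / (A^2 * s^2)

Checking each option against kg * m^2 / (A^2 * s^2):
  A. V·s/A: ✓ matches
  B. Wb: ✗ does not match
  C. V·A: ✗ does not match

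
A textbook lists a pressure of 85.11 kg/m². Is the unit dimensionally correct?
No

pressure has SI base units: kg / (m * s^2)
kg/m² does NOT reduce to kg / (m * s^2); a valid unit for pressure would be e.g. Pa.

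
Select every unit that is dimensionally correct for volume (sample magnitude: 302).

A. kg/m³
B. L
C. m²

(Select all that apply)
B

volume has SI base units: m^3

Checking each option against m^3:
  A. kg/m³: ✗ does not match
  B. L: ✓ matches
  C. m²: ✗ does not match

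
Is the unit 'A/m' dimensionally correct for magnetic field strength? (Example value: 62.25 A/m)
Yes

magnetic field strength has SI base units: A / m
A/m reduces to the same SI base units, so it is a valid unit for magnetic field strength.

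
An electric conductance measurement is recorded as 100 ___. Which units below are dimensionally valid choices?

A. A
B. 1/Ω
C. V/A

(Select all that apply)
B

electric conductance has SI base units: A^2 * s^3 / (kg * m^2)

Checking each option against A^2 * s^3 / (kg * m^2):
  A. A: ✗ does not match
  B. 1/Ω: ✓ matches
  C. V/A: ✗ does not match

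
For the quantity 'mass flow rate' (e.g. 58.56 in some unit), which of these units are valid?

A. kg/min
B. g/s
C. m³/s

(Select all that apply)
A, B

mass flow rate has SI base units: kg / s

Checking each option against kg / s:
  A. kg/min: ✓ matches
  B. g/s: ✓ matches
  C. m³/s: ✗ does not match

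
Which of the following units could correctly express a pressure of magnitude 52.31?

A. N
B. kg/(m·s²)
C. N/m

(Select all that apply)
B

pressure has SI base units: kg / (m * s^2)

Checking each option against kg / (m * s^2):
  A. N: ✗ does not match
  B. kg/(m·s²): ✓ matches
  C. N/m: ✗ does not match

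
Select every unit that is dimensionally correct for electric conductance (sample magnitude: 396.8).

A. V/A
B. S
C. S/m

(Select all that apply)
B

electric conductance has SI base units: A^2 * s^3 / (kg * m^2)

Checking each option against A^2 * s^3 / (kg * m^2):
  A. V/A: ✗ does not match
  B. S: ✓ matches
  C. S/m: ✗ does not match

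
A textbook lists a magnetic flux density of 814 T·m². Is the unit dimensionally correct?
No

magnetic flux density has SI base units: kg / (A * s^2)
T·m² does NOT reduce to kg / (A * s^2); a valid unit for magnetic flux density would be e.g. T.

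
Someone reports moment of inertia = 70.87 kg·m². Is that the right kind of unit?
Yes

moment of inertia has SI base units: kg * m^2
kg·m² reduces to the same SI base units, so it is a valid unit for moment of inertia.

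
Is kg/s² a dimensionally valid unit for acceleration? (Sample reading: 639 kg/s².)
No

acceleration has SI base units: m / s^2
kg/s² does NOT reduce to m / s^2; a valid unit for acceleration would be e.g. m/s².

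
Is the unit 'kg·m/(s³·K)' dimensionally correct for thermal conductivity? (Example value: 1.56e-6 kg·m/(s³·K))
Yes

thermal conductivity has SI base units: kg * m / (s^3 * K)
kg·m/(s³·K) reduces to the same SI base units, so it is a valid unit for thermal conductivity.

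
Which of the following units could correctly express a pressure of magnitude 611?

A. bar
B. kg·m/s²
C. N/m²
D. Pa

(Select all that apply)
A, C, D

pressure has SI base units: kg / (m * s^2)

Checking each option against kg / (m * s^2):
  A. bar: ✓ matches
  B. kg·m/s²: ✗ does not match
  C. N/m²: ✓ matches
  D. Pa: ✓ matches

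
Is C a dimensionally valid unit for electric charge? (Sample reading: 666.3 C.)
Yes

electric charge has SI base units: A * s
C reduces to the same SI base units, so it is a valid unit for electric charge.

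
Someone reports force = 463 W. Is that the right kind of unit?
No

force has SI base units: kg * m / s^2
W does NOT reduce to kg * m / s^2; a valid unit for force would be e.g. N.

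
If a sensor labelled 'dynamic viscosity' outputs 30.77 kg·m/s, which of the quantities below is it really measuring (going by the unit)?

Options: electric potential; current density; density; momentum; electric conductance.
momentum

dynamic viscosity should have units dimensionally equivalent to kg / (m * s) (e.g. Pa·s).
The given unit 'kg·m/s' reduces to kg * m / s. Of the listed options, that is the dimensionality of momentum.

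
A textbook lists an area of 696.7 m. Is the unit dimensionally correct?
No

area has SI base units: m^2
m does NOT reduce to m^2; a valid unit for area would be e.g. m².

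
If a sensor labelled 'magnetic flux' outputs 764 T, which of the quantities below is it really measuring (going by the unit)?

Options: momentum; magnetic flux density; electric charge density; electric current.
magnetic flux density

magnetic flux should have units dimensionally equivalent to kg * m^2 / (A * s^2) (e.g. Wb).
The given unit 'T' reduces to kg / (A * s^2). Of the listed options, that is the dimensionality of magnetic flux density.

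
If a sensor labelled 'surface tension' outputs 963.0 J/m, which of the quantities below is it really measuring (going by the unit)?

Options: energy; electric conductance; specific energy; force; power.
force

surface tension should have units dimensionally equivalent to kg / s^2 (e.g. N/m).
The given unit 'J/m' reduces to kg * m / s^2. Of the listed options, that is the dimensionality of force.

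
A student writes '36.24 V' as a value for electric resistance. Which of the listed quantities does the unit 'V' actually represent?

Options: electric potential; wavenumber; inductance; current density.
electric potential

electric resistance should have units dimensionally equivalent to kg * m^2 / (A^2 * s^3) (e.g. Ω).
The given unit 'V' reduces to kg * m^2 / (A * s^3). Of the listed options, that is the dimensionality of electric potential.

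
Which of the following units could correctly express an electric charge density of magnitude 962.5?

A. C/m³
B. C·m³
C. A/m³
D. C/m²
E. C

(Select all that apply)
A

electric charge density has SI base units: A * s / m^3

Checking each option against A * s / m^3:
  A. C/m³: ✓ matches
  B. C·m³: ✗ does not match
  C. A/m³: ✗ does not match
  D. C/m²: ✗ does not match
  E. C: ✗ does not match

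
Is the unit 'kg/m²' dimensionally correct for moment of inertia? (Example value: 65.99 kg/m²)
No

moment of inertia has SI base units: kg * m^2
kg/m² does NOT reduce to kg * m^2; a valid unit for moment of inertia would be e.g. kg·m².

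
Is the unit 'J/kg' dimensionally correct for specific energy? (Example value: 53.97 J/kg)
Yes

specific energy has SI base units: m^2 / s^2
J/kg reduces to the same SI base units, so it is a valid unit for specific energy.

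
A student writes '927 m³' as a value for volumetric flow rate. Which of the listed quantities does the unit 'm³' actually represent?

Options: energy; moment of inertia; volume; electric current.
volume

volumetric flow rate should have units dimensionally equivalent to m^3 / s (e.g. m³/s).
The given unit 'm³' reduces to m^3. Of the listed options, that is the dimensionality of volume.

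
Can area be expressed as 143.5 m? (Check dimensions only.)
No

area has SI base units: m^2
m does NOT reduce to m^2; a valid unit for area would be e.g. m².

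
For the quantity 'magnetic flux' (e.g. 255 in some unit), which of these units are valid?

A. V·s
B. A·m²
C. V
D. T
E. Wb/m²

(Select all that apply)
A

magnetic flux has SI base units: kg * m^2 / (A * s^2)

Checking each option against kg * m^2 / (A * s^2):
  A. V·s: ✓ matches
  B. A·m²: ✗ does not match
  C. V: ✗ does not match
  D. T: ✗ does not match
  E. Wb/m²: ✗ does not match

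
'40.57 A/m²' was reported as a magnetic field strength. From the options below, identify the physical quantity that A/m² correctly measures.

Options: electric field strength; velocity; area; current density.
current density

magnetic field strength should have units dimensionally equivalent to A / m (e.g. A/m).
The given unit 'A/m²' reduces to A / m^2. Of the listed options, that is the dimensionality of current density.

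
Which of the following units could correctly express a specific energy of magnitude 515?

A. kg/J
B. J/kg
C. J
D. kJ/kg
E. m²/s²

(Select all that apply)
B, D, E

specific energy has SI base units: m^2 / s^2

Checking each option against m^2 / s^2:
  A. kg/J: ✗ does not match
  B. J/kg: ✓ matches
  C. J: ✗ does not match
  D. kJ/kg: ✓ matches
  E. m²/s²: ✓ matches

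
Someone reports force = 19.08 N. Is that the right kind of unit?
Yes

force has SI base units: kg * m / s^2
N reduces to the same SI base units, so it is a valid unit for force.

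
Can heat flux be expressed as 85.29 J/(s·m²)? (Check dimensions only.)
Yes

heat flux has SI base units: kg / s^3
J/(s·m²) reduces to the same SI base units, so it is a valid unit for heat flux.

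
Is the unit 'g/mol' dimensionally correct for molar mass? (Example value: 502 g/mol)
Yes

molar mass has SI base units: kg / mol
g/mol reduces to the same SI base units, so it is a valid unit for molar mass.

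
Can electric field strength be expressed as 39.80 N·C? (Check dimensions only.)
No

electric field strength has SI base units: kg * m / (A * s^3)
N·C does NOT reduce to kg * m / (A * s^3); a valid unit for electric field strength would be e.g. V/m.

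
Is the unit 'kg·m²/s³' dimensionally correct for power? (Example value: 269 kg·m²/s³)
Yes

power has SI base units: kg * m^2 / s^3
kg·m²/s³ reduces to the same SI base units, so it is a valid unit for power.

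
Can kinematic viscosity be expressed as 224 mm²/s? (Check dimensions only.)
Yes

kinematic viscosity has SI base units: m^2 / s
mm²/s reduces to the same SI base units, so it is a valid unit for kinematic viscosity.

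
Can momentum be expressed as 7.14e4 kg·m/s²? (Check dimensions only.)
No

momentum has SI base units: kg * m / s
kg·m/s² does NOT reduce to kg * m / s; a valid unit for momentum would be e.g. kg·m/s.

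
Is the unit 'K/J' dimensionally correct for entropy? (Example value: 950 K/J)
No

entropy has SI base units: kg * m^2 / (s^2 * K)
K/J does NOT reduce to kg * m^2 / (s^2 * K); a valid unit for entropy would be e.g. J/K.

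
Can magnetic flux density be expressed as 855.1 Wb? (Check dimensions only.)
No

magnetic flux density has SI base units: kg / (A * s^2)
Wb does NOT reduce to kg / (A * s^2); a valid unit for magnetic flux density would be e.g. T.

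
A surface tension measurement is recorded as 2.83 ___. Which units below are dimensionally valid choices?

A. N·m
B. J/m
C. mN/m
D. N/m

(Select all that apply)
C, D

surface tension has SI base units: kg / s^2

Checking each option against kg / s^2:
  A. N·m: ✗ does not match
  B. J/m: ✗ does not match
  C. mN/m: ✓ matches
  D. N/m: ✓ matches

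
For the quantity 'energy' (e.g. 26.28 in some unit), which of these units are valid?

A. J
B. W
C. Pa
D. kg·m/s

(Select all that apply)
A

energy has SI base units: kg * m^2 / s^2

Checking each option against kg * m^2 / s^2:
  A. J: ✓ matches
  B. W: ✗ does not match
  C. Pa: ✗ does not match
  D. kg·m/s: ✗ does not match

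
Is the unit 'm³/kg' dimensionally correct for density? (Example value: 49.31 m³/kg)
No

density has SI base units: kg / m^3
m³/kg does NOT reduce to kg / m^3; a valid unit for density would be e.g. kg/m³.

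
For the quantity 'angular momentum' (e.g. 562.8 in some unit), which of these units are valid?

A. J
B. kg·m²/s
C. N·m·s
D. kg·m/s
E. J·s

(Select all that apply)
B, C, E

angular momentum has SI base units: kg * m^2 / s

Checking each option against kg * m^2 / s:
  A. J: ✗ does not match
  B. kg·m²/s: ✓ matches
  C. N·m·s: ✓ matches
  D. kg·m/s: ✗ does not match
  E. J·s: ✓ matches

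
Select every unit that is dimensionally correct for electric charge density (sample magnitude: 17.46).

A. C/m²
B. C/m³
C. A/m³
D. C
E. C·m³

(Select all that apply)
B

electric charge density has SI base units: A * s / m^3

Checking each option against A * s / m^3:
  A. C/m²: ✗ does not match
  B. C/m³: ✓ matches
  C. A/m³: ✗ does not match
  D. C: ✗ does not match
  E. C·m³: ✗ does not match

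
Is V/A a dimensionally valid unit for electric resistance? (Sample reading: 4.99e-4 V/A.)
Yes

electric resistance has SI base units: kg * m^2 / (A^2 * s^3)
V/A reduces to the same SI base units, so it is a valid unit for electric resistance.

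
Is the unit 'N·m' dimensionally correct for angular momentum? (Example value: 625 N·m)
No

angular momentum has SI base units: kg * m^2 / s
N·m does NOT reduce to kg * m^2 / s; a valid unit for angular momentum would be e.g. kg·m²/s.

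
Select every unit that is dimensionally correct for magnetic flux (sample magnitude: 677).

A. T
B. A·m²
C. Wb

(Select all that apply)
C

magnetic flux has SI base units: kg * m^2 / (A * s^2)

Checking each option against kg * m^2 / (A * s^2):
  A. T: ✗ does not match
  B. A·m²: ✗ does not match
  C. Wb: ✓ matches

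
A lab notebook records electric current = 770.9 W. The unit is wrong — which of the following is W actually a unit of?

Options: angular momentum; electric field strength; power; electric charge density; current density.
power

electric current should have units dimensionally equivalent to A (e.g. A).
The given unit 'W' reduces to kg * m^2 / s^3. Of the listed options, that is the dimensionality of power.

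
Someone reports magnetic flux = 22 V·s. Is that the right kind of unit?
Yes

magnetic flux has SI base units: kg * m^2 / (A * s^2)
V·s reduces to the same SI base units, so it is a valid unit for magnetic flux.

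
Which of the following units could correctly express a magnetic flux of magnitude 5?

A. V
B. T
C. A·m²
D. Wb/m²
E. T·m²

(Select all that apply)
E

magnetic flux has SI base units: kg * m^2 / (A * s^2)

Checking each option against kg * m^2 / (A * s^2):
  A. V: ✗ does not match
  B. T: ✗ does not match
  C. A·m²: ✗ does not match
  D. Wb/m²: ✗ does not match
  E. T·m²: ✓ matches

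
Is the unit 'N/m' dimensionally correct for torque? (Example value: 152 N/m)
No

torque has SI base units: kg * m^2 / s^2
N/m does NOT reduce to kg * m^2 / s^2; a valid unit for torque would be e.g. N·m.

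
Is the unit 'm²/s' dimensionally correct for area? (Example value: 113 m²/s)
No

area has SI base units: m^2
m²/s does NOT reduce to m^2; a valid unit for area would be e.g. m².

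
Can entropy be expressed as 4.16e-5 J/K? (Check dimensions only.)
Yes

entropy has SI base units: kg * m^2 / (s^2 * K)
J/K reduces to the same SI base units, so it is a valid unit for entropy.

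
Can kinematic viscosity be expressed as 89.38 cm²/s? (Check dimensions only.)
Yes

kinematic viscosity has SI base units: m^2 / s
cm²/s reduces to the same SI base units, so it is a valid unit for kinematic viscosity.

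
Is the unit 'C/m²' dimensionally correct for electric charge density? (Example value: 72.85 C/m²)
No

electric charge density has SI base units: A * s / m^3
C/m² does NOT reduce to A * s / m^3; a valid unit for electric charge density would be e.g. C/m³.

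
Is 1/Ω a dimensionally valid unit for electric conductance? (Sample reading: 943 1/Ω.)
Yes

electric conductance has SI base units: A^2 * s^3 / (kg * m^2)
1/Ω reduces to the same SI base units, so it is a valid unit for electric conductance.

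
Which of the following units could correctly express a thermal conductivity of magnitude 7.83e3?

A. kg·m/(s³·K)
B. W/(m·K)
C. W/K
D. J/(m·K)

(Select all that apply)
A, B

thermal conductivity has SI base units: kg * m / (s^3 * K)

Checking each option against kg * m / (s^3 * K):
  A. kg·m/(s³·K): ✓ matches
  B. W/(m·K): ✓ matches
  C. W/K: ✗ does not match
  D. J/(m·K): ✗ does not match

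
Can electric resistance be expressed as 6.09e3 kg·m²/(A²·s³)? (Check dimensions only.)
Yes

electric resistance has SI base units: kg * m^2 / (A^2 * s^3)
kg·m²/(A²·s³) reduces to the same SI base units, so it is a valid unit for electric resistance.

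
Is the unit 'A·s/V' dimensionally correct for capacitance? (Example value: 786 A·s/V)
Yes

capacitance has SI base units: A^2 * s^4 / (kg * m^2)
A·s/V reduces to the same SI base units, so it is a valid unit for capacitance.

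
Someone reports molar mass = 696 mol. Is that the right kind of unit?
No

molar mass has SI base units: kg / mol
mol does NOT reduce to kg / mol; a valid unit for molar mass would be e.g. kg/mol.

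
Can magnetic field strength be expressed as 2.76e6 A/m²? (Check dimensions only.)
No

magnetic field strength has SI base units: A / m
A/m² does NOT reduce to A / m; a valid unit for magnetic field strength would be e.g. A/m.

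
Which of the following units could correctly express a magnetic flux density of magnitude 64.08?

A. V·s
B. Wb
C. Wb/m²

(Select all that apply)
C

magnetic flux density has SI base units: kg / (A * s^2)

Checking each option against kg / (A * s^2):
  A. V·s: ✗ does not match
  B. Wb: ✗ does not match
  C. Wb/m²: ✓ matches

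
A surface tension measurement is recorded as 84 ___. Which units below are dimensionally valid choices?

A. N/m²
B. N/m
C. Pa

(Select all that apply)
B

surface tension has SI base units: kg / s^2

Checking each option against kg / s^2:
  A. N/m²: ✗ does not match
  B. N/m: ✓ matches
  C. Pa: ✗ does not match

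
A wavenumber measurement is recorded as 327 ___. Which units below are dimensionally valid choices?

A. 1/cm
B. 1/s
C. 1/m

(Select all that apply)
A, C

wavenumber has SI base units: 1 / m

Checking each option against 1 / m:
  A. 1/cm: ✓ matches
  B. 1/s: ✗ does not match
  C. 1/m: ✓ matches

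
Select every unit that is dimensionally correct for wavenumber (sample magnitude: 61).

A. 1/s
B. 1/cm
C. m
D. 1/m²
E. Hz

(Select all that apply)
B

wavenumber has SI base units: 1 / m

Checking each option against 1 / m:
  A. 1/s: ✗ does not match
  B. 1/cm: ✓ matches
  C. m: ✗ does not match
  D. 1/m²: ✗ does not match
  E. Hz: ✗ does not match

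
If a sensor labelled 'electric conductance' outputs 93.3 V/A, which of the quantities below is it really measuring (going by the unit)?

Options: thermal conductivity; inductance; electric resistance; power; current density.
electric resistance

electric conductance should have units dimensionally equivalent to A^2 * s^3 / (kg * m^2) (e.g. S).
The given unit 'V/A' reduces to kg * m^2 / (A^2 * s^3). Of the listed options, that is the dimensionality of electric resistance.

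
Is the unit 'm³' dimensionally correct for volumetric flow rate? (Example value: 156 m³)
No

volumetric flow rate has SI base units: m^3 / s
m³ does NOT reduce to m^3 / s; a valid unit for volumetric flow rate would be e.g. m³/s.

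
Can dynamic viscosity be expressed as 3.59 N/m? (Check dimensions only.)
No

dynamic viscosity has SI base units: kg / (m * s)
N/m does NOT reduce to kg / (m * s); a valid unit for dynamic viscosity would be e.g. Pa·s.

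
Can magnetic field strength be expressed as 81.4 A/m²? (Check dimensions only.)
No

magnetic field strength has SI base units: A / m
A/m² does NOT reduce to A / m; a valid unit for magnetic field strength would be e.g. A/m.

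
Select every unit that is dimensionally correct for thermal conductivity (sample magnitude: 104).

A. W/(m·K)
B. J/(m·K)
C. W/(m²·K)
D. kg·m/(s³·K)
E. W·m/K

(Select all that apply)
A, D

thermal conductivity has SI base units: kg * m / (s^3 * K)

Checking each option against kg * m / (s^3 * K):
  A. W/(m·K): ✓ matches
  B. J/(m·K): ✗ does not match
  C. W/(m²·K): ✗ does not match
  D. kg·m/(s³·K): ✓ matches
  E. W·m/K: ✗ does not match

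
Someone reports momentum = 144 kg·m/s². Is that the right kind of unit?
No

momentum has SI base units: kg * m / s
kg·m/s² does NOT reduce to kg * m / s; a valid unit for momentum would be e.g. kg·m/s.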